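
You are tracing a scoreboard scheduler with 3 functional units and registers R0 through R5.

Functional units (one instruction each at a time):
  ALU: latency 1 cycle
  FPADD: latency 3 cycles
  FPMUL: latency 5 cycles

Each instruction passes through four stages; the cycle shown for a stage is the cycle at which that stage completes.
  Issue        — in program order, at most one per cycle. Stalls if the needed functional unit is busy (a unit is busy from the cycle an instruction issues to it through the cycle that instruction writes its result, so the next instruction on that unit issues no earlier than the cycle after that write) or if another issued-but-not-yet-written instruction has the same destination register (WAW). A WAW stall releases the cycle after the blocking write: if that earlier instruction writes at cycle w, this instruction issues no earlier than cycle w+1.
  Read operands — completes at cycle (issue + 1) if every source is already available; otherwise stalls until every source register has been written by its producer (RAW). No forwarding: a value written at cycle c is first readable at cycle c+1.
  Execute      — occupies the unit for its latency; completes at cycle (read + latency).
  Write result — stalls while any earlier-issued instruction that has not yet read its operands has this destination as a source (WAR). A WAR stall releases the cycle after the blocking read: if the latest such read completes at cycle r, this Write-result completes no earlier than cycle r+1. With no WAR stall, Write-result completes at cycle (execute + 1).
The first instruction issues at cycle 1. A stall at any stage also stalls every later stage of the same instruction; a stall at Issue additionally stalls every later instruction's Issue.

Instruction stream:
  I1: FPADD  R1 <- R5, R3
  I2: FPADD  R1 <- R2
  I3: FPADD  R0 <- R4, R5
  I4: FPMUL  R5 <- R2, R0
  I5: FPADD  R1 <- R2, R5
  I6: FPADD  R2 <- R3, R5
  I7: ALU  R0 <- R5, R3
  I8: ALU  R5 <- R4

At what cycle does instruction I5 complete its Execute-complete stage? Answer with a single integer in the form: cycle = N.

cycle 1: I1 issues→FPADD
cycle 2: I1 reads
cycle 5: I1 exec-done
cycle 6: I1 writes R1
cycle 7: I2 issues→FPADD
cycle 8: I2 reads
cycle 11: I2 exec-done
cycle 12: I2 writes R1
cycle 13: I3 issues→FPADD
cycle 14: I3 reads, I4 issues→FPMUL
cycle 17: I3 exec-done
cycle 18: I3 writes R0
cycle 19: I4 reads, I5 issues→FPADD
cycle 24: I4 exec-done
cycle 25: I4 writes R5
cycle 26: I5 reads
cycle 29: I5 exec-done
cycle 30: I5 writes R1
cycle 31: I6 issues→FPADD
cycle 32: I6 reads, I7 issues→ALU
cycle 33: I7 reads
cycle 34: I7 exec-done
cycle 35: I6 exec-done, I7 writes R0
cycle 36: I6 writes R2, I8 issues→ALU
cycle 37: I8 reads
cycle 38: I8 exec-done
cycle 39: I8 writes R5

cycle = 29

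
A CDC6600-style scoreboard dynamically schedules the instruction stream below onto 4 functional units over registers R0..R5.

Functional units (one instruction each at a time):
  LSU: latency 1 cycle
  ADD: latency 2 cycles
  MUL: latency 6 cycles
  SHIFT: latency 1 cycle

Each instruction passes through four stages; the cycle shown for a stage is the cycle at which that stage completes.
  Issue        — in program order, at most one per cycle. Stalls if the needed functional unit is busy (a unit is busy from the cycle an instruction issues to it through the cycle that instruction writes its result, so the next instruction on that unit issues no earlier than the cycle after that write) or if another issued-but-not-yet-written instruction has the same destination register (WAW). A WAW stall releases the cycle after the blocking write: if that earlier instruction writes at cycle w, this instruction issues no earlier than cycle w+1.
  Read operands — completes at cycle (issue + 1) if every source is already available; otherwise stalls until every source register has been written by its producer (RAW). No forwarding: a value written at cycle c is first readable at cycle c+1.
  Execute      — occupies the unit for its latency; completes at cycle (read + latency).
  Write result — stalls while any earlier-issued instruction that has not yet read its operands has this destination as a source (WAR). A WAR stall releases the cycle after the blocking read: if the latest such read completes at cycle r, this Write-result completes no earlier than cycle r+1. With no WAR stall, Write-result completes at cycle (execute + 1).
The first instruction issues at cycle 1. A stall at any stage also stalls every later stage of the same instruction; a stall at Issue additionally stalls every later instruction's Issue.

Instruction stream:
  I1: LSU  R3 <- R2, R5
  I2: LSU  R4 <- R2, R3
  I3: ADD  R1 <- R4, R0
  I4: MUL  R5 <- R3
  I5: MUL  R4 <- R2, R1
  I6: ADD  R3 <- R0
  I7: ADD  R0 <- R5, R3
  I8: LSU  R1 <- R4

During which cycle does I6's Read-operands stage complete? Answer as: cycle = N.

  I1 | 1 | 2 | 3 | 4
  I2 | 5 | 6 | 7 | 8   struct: LSU busy until I1 writes@4
  I3 | 6 | 9 | 11 | 12   RAW R4: wait I2 write@8
  I4 | 7 | 8 | 14 | 15
  I5 | 16 | 17 | 23 | 24   struct: MUL busy until I4 writes@15
  I6 | 17 | 18 | 20 | 21
  I7 | 22 | 23 | 25 | 26   struct: ADD busy until I6 writes@21
  I8 | 23 | 25 | 26 | 27   RAW R4: wait I5 write@24

cycle = 18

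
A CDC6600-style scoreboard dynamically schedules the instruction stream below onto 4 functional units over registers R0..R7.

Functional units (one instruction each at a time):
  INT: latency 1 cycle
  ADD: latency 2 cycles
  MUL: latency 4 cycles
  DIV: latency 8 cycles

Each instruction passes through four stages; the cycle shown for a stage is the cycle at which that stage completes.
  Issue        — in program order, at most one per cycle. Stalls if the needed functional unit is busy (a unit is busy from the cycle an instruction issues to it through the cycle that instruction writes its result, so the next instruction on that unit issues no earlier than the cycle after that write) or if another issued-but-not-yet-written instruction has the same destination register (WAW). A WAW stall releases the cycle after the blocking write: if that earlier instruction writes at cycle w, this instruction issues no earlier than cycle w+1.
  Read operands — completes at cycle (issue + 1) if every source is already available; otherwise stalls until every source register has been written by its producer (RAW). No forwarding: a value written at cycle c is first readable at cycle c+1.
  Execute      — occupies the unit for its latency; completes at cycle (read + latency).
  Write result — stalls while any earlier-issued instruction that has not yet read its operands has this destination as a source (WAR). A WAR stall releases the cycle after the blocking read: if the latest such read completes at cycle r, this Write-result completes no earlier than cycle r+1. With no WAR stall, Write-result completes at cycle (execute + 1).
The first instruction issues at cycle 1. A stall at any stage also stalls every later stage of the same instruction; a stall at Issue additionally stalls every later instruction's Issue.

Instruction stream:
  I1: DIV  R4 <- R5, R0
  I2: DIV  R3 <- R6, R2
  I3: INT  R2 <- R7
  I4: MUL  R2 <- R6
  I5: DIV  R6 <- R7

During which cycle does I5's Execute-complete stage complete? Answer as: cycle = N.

[1] I1→DIV
[2] I1 RO
[10] I1 EX
[11] I1 WR R4
[12] I2→DIV
[13] I2 RO | I3→INT
[14] I3 RO
[15] I3 EX
[16] I3 WR R2
[17] I4→MUL
[18] I4 RO
[21] I2 EX
[22] I2 WR R3 | I4 EX
[23] I4 WR R2 | I5→DIV
[24] I5 RO
[32] I5 EX
[33] I5 WR R6

cycle = 32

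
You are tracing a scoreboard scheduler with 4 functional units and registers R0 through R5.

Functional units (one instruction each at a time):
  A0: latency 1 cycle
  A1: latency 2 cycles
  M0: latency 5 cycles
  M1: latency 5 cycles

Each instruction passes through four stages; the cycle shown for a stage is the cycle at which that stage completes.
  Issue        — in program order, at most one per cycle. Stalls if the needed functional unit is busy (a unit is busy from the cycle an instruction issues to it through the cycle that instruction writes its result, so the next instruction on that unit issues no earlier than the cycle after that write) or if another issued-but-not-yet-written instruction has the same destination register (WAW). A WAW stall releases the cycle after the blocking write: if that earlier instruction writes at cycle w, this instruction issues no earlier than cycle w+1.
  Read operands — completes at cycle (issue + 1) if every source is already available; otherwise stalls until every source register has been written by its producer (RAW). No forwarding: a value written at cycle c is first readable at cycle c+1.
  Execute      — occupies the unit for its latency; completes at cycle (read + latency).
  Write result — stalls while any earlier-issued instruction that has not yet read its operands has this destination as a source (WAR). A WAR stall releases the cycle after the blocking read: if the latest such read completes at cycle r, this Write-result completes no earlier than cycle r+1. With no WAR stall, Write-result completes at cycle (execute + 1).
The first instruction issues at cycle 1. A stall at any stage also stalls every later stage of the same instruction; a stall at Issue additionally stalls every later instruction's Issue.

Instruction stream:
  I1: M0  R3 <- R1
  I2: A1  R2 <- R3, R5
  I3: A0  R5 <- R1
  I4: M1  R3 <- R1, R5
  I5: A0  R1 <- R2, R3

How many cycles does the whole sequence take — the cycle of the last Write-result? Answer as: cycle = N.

cycle = 20

t=1  I1→M0
t=2  I1 RO | I2→A1
t=3  I3→A0
t=4  I3 RO
t=5  I3 EX
t=7  I1 EX
t=8  I1 WR R3
t=9  I2 RO | I4→M1
t=10  I3 WR R5
t=11  I2 EX | I4 RO | I5→A0
t=12  I2 WR R2
t=16  I4 EX
t=17  I4 WR R3
t=18  I5 RO
t=19  I5 EX
t=20  I5 WR R1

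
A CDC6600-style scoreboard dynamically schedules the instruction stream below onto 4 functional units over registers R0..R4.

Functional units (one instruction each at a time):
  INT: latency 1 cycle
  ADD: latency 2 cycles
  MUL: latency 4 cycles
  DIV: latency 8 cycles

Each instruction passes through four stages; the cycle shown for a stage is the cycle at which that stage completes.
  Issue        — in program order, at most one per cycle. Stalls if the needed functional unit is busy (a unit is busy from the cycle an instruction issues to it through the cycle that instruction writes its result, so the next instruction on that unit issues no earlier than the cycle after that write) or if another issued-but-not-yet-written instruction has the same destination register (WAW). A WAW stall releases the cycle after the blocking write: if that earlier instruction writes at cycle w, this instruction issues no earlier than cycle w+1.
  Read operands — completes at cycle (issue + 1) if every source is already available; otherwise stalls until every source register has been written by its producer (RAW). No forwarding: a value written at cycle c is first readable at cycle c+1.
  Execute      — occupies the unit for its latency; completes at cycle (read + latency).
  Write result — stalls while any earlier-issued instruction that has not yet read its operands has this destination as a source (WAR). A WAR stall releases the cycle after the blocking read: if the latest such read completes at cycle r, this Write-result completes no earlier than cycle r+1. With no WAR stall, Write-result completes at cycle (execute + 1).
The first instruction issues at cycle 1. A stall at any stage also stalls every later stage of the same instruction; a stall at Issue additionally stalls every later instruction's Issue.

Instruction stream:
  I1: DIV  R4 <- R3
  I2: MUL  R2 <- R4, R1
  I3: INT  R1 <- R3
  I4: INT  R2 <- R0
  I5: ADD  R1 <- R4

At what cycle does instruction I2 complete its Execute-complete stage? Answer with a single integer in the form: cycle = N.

cycle = 16

[1] I1→DIV
[2] I1 RO | I2→MUL
[3] I3→INT
[4] I3 RO
[5] I3 EX
[10] I1 EX
[11] I1 WR R4
[12] I2 RO
[13] I3 WR R1
[16] I2 EX
[17] I2 WR R2
[18] I4→INT
[19] I4 RO | I5→ADD
[20] I4 EX | I5 RO
[21] I4 WR R2
[22] I5 EX
[23] I5 WR R1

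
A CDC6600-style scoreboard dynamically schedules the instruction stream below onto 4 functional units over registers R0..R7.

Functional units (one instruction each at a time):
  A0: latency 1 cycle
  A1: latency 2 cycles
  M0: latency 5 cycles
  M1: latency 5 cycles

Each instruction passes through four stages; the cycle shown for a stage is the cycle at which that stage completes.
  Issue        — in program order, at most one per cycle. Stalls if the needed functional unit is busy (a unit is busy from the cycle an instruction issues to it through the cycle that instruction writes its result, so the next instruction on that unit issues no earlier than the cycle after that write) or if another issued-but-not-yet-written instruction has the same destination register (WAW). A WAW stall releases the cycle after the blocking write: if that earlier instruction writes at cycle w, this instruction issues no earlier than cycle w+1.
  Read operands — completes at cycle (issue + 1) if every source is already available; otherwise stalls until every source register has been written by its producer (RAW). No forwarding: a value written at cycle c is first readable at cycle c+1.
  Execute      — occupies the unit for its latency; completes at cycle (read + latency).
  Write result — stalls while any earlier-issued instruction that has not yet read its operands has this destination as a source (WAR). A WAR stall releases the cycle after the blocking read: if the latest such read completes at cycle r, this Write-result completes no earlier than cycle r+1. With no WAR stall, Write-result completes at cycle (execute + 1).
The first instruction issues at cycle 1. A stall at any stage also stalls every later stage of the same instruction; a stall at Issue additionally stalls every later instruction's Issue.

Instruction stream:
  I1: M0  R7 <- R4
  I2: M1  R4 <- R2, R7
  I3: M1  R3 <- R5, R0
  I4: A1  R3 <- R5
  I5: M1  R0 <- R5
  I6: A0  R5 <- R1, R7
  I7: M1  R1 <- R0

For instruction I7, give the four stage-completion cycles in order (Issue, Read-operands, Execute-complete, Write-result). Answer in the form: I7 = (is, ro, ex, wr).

I1 -> (1, 2, 7, 8)
I2 -> (2, 9, 14, 15)  // RAW R7: wait I1 write@8
I3 -> (16, 17, 22, 23)  // struct: M1 busy until I2 writes@15
I4 -> (24, 25, 27, 28)  // WAW R3: wait I3 write@23
I5 -> (25, 26, 31, 32)
I6 -> (26, 27, 28, 29)
I7 -> (33, 34, 39, 40)  // struct: M1 busy until I5 writes@32

I7 = (33, 34, 39, 40)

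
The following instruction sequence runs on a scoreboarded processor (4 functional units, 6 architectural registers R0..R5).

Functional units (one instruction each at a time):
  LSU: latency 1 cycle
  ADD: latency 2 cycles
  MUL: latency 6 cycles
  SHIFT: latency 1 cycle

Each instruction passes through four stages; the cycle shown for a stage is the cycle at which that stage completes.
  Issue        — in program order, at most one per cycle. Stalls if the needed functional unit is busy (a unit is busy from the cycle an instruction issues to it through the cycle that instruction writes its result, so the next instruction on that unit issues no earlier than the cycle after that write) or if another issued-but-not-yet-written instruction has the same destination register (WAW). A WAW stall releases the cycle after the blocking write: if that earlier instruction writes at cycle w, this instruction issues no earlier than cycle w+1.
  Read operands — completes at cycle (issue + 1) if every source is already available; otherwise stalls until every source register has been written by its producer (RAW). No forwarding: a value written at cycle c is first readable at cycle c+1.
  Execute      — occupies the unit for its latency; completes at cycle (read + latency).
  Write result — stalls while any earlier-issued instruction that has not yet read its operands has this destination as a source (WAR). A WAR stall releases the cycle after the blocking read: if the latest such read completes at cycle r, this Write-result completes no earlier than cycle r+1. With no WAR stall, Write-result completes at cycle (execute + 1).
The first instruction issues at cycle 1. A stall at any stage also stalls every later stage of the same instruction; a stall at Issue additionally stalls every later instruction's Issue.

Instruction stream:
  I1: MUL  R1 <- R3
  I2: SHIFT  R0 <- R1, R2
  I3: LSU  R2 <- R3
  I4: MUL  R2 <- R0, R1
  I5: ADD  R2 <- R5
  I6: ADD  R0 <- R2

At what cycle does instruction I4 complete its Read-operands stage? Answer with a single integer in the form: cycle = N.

cycle = 13

[1] I1→MUL
[2] I1 RO | I2→SHIFT
[3] I3→LSU
[4] I3 RO
[5] I3 EX
[8] I1 EX
[9] I1 WR R1
[10] I2 RO
[11] I2 EX | I3 WR R2
[12] I2 WR R0 | I4→MUL
[13] I4 RO
[19] I4 EX
[20] I4 WR R2
[21] I5→ADD
[22] I5 RO
[24] I5 EX
[25] I5 WR R2
[26] I6→ADD
[27] I6 RO
[29] I6 EX
[30] I6 WR R0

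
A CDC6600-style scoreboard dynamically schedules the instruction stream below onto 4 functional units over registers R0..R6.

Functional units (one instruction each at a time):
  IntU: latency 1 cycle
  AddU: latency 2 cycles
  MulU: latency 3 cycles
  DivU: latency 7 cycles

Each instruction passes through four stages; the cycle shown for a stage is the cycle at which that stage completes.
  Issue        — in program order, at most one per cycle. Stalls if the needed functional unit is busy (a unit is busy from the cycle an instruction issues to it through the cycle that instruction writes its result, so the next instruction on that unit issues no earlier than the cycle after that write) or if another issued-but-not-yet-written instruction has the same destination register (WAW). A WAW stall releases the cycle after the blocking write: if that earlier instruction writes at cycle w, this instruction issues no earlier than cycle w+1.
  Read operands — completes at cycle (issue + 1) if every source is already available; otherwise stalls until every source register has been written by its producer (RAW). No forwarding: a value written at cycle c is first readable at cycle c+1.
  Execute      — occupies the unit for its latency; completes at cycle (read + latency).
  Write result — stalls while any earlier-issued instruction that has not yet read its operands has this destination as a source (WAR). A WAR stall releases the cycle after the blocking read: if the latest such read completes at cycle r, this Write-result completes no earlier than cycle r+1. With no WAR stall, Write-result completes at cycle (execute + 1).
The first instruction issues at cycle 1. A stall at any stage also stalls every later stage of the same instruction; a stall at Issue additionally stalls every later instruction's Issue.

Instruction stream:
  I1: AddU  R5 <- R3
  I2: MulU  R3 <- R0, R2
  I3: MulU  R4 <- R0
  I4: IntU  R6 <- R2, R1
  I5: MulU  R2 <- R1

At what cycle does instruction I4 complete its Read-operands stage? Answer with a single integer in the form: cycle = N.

  I1 | 1 | 2 | 4 | 5
  I2 | 2 | 3 | 6 | 7
  I3 | 8 | 9 | 12 | 13   struct: MulU busy until I2 writes@7
  I4 | 9 | 10 | 11 | 12
  I5 | 14 | 15 | 18 | 19   struct: MulU busy until I3 writes@13

cycle = 10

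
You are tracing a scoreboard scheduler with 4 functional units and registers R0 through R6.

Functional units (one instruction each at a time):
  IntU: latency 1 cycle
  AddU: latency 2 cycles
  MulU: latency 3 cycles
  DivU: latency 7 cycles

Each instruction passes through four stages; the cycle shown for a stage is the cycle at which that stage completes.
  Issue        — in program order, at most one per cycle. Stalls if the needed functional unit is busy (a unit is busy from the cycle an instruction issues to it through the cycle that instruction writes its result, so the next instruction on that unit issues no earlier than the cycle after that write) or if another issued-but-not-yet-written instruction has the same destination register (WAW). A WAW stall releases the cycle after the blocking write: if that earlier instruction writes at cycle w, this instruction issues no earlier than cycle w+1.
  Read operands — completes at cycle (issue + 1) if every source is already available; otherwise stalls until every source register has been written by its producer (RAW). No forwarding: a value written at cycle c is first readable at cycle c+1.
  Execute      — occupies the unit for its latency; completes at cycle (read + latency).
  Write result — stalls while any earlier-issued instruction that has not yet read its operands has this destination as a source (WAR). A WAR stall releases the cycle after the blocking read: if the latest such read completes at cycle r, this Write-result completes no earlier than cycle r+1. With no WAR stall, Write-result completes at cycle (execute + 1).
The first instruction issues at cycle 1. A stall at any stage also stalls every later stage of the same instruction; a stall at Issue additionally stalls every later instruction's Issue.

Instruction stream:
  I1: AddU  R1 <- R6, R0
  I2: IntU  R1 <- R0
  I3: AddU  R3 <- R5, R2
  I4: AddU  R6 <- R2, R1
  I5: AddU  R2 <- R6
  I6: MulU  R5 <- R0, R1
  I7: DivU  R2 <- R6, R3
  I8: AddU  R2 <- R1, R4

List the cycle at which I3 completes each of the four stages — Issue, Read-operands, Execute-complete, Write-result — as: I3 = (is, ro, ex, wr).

I3 = (7, 8, 10, 11)

cycle 1: I1→AddU
cycle 2: I1 RO
cycle 4: I1 EX
cycle 5: I1 WR R1
cycle 6: I2→IntU
cycle 7: I2 RO | I3→AddU
cycle 8: I2 EX | I3 RO
cycle 9: I2 WR R1
cycle 10: I3 EX
cycle 11: I3 WR R3
cycle 12: I4→AddU
cycle 13: I4 RO
cycle 15: I4 EX
cycle 16: I4 WR R6
cycle 17: I5→AddU
cycle 18: I5 RO | I6→MulU
cycle 19: I6 RO
cycle 20: I5 EX
cycle 21: I5 WR R2
cycle 22: I6 EX | I7→DivU
cycle 23: I6 WR R5 | I7 RO
cycle 30: I7 EX
cycle 31: I7 WR R2
cycle 32: I8→AddU
cycle 33: I8 RO
cycle 35: I8 EX
cycle 36: I8 WR R2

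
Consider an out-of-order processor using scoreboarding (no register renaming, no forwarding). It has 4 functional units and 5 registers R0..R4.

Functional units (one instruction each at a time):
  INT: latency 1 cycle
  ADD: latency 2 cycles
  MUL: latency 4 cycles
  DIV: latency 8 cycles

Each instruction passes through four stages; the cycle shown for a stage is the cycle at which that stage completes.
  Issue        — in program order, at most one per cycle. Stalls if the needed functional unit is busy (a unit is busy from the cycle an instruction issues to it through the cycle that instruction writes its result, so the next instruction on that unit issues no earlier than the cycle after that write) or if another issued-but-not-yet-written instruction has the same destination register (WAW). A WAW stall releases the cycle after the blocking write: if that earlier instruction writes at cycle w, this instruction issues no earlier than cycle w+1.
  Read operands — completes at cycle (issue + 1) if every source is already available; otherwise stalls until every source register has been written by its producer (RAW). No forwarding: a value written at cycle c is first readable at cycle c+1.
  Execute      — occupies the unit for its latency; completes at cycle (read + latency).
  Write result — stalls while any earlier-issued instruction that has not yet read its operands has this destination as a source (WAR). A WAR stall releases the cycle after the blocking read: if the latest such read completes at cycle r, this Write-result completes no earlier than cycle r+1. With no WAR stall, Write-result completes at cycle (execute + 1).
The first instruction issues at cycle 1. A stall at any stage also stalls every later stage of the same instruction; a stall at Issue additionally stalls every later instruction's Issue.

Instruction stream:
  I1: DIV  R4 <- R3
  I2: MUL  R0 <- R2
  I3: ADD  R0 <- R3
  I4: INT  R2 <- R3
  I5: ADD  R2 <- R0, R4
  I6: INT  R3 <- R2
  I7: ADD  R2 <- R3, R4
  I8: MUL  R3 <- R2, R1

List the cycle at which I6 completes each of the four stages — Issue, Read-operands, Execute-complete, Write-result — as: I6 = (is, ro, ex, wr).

I6 = (15, 19, 20, 21)

[1] I1→DIV
[2] I1 RO · I2→MUL
[3] I2 RO
[7] I2 EX
[8] I2 WR R0
[9] I3→ADD
[10] I1 EX · I3 RO · I4→INT
[11] I1 WR R4 · I4 RO
[12] I3 EX · I4 EX
[13] I3 WR R0 · I4 WR R2
[14] I5→ADD
[15] I5 RO · I6→INT
[17] I5 EX
[18] I5 WR R2
[19] I6 RO · I7→ADD
[20] I6 EX
[21] I6 WR R3
[22] I7 RO · I8→MUL
[24] I7 EX
[25] I7 WR R2
[26] I8 RO
[30] I8 EX
[31] I8 WR R3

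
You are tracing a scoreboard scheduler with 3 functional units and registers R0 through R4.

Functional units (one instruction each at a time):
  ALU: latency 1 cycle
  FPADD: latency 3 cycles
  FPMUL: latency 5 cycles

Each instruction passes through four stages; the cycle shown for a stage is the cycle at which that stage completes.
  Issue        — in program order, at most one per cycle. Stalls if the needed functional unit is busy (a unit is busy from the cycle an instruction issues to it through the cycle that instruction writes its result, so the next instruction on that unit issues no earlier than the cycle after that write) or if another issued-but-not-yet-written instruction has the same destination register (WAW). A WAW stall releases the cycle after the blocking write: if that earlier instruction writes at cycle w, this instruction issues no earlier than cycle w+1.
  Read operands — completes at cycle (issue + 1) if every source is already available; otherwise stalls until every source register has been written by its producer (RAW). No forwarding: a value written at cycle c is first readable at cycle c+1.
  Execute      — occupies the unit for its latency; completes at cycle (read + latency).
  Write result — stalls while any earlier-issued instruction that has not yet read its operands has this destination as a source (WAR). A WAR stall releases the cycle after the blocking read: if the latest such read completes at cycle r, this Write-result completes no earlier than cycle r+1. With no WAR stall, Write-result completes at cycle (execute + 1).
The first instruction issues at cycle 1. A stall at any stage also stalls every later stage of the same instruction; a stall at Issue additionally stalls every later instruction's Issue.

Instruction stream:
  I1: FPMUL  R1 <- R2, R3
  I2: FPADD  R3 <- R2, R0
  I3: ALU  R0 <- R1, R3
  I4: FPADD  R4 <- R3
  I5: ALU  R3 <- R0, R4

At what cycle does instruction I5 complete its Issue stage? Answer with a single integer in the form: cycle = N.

c1: I1 issues→FPMUL
c2: I1 reads, I2 issues→FPADD
c3: I2 reads, I3 issues→ALU
c6: I2 exec-done
c7: I1 exec-done, I2 writes R3
c8: I1 writes R1, I4 issues→FPADD
c9: I3 reads, I4 reads
c10: I3 exec-done
c11: I3 writes R0
c12: I4 exec-done, I5 issues→ALU
c13: I4 writes R4
c14: I5 reads
c15: I5 exec-done
c16: I5 writes R3

cycle = 12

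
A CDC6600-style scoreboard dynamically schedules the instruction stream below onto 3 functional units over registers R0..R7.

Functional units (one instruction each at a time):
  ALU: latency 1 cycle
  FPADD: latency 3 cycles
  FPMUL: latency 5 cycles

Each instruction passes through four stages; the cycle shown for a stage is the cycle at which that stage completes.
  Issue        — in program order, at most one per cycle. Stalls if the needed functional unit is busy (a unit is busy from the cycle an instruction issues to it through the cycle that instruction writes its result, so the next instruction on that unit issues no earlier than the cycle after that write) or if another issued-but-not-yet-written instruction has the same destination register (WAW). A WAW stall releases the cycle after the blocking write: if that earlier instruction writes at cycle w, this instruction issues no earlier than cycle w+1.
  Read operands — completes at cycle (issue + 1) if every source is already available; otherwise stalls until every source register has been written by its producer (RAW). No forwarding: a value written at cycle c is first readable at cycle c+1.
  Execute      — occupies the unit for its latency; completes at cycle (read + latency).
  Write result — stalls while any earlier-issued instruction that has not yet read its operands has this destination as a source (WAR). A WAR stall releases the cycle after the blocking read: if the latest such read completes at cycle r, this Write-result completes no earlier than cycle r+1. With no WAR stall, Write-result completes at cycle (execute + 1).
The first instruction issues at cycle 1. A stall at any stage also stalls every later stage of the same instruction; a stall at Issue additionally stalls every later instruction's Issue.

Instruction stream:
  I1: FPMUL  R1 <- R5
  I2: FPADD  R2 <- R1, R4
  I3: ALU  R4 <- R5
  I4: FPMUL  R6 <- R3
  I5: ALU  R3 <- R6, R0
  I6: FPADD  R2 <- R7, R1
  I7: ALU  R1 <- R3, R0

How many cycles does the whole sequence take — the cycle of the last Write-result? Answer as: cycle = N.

cycle 1: I1 issues→FPMUL
cycle 2: I1 reads | I2 issues→FPADD
cycle 3: I3 issues→ALU
cycle 4: I3 reads
cycle 5: I3 exec-done
cycle 7: I1 exec-done
cycle 8: I1 writes R1
cycle 9: I2 reads | I4 issues→FPMUL
cycle 10: I3 writes R4 | I4 reads
cycle 11: I5 issues→ALU
cycle 12: I2 exec-done
cycle 13: I2 writes R2
cycle 14: I6 issues→FPADD
cycle 15: I4 exec-done | I6 reads
cycle 16: I4 writes R6
cycle 17: I5 reads
cycle 18: I5 exec-done | I6 exec-done
cycle 19: I5 writes R3 | I6 writes R2
cycle 20: I7 issues→ALU
cycle 21: I7 reads
cycle 22: I7 exec-done
cycle 23: I7 writes R1

cycle = 23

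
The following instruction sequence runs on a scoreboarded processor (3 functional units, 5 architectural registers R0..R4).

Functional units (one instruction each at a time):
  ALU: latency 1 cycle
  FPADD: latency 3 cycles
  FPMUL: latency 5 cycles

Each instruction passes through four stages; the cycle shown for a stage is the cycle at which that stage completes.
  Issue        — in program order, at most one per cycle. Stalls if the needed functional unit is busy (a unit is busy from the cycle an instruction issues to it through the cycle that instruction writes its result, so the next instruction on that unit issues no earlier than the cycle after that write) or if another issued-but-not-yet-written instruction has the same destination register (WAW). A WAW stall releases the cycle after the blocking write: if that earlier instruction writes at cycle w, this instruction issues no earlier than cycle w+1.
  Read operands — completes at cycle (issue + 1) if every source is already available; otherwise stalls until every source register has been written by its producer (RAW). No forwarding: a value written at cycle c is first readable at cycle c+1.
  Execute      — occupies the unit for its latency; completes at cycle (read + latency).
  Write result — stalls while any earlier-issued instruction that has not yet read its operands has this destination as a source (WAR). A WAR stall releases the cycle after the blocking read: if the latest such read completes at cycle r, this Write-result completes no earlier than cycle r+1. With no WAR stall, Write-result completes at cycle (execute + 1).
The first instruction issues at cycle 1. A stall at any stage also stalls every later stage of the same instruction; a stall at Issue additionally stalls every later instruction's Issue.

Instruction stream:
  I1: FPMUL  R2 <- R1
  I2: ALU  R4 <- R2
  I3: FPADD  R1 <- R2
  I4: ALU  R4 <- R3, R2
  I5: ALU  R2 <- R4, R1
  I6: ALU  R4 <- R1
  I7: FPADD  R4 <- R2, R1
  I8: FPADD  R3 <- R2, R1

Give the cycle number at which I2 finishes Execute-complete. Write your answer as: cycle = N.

I1  is:1  ro:2  ex:7  wr:8
I2  is:2  ro:9  ex:10  wr:11  — RAW R2: wait I1 write@8
I3  is:3  ro:9  ex:12  wr:13  — RAW R2: wait I1 write@8
I4  is:12  ro:13  ex:14  wr:15  — struct: ALU busy until I2 writes@11
I5  is:16  ro:17  ex:18  wr:19  — struct: ALU busy until I4 writes@15
I6  is:20  ro:21  ex:22  wr:23  — struct: ALU busy until I5 writes@19
I7  is:24  ro:25  ex:28  wr:29  — WAW R4: wait I6 write@23
I8  is:30  ro:31  ex:34  wr:35  — struct: FPADD busy until I7 writes@29

cycle = 10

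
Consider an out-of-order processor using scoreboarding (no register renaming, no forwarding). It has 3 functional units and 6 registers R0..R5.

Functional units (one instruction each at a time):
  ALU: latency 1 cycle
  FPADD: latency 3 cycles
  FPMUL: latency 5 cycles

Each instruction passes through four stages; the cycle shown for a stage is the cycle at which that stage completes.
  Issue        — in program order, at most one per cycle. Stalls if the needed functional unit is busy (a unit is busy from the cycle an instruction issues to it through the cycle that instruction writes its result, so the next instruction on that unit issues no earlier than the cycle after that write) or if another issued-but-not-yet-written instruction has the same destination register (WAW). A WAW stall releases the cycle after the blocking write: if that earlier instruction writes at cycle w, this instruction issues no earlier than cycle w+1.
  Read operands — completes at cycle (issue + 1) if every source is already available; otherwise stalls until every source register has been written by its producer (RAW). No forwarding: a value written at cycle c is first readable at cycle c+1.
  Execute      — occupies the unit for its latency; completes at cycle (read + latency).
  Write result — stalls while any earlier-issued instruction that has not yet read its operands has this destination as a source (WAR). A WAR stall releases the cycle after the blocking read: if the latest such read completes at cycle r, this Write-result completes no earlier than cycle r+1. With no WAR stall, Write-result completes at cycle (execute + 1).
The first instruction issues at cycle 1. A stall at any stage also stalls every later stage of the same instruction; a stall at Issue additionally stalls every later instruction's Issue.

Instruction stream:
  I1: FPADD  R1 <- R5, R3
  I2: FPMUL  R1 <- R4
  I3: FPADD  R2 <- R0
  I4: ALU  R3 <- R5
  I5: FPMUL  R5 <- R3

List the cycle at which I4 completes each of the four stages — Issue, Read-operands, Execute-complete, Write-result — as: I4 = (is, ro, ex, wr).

[I1] 1/2/5/6
[I2] 7/8/13/14  (WAW R1: wait I1 write@6)
[I3] 8/9/12/13
[I4] 9/10/11/12
[I5] 15/16/21/22  (struct: FPMUL busy until I2 writes@14)

I4 = (9, 10, 11, 12)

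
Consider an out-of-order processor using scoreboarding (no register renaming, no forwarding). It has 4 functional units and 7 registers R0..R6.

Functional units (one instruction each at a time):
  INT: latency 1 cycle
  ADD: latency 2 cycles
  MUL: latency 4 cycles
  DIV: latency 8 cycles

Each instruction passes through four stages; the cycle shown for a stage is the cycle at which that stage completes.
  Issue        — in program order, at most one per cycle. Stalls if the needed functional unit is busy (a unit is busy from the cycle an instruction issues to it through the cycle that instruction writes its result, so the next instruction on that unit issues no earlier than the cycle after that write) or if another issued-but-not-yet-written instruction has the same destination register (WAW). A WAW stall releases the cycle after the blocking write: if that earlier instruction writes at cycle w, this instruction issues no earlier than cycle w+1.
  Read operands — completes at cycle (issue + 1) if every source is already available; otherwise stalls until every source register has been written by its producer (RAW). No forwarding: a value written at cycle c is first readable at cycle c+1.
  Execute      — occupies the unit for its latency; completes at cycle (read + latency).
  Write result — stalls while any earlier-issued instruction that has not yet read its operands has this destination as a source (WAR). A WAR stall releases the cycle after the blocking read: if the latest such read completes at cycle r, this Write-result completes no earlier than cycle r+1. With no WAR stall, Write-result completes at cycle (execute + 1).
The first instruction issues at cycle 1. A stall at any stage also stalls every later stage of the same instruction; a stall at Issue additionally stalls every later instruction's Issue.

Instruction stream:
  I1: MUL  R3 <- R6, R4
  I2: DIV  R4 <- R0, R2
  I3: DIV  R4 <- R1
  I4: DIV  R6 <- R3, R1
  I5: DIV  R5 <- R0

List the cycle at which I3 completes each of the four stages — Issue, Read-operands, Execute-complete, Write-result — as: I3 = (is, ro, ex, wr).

[I1] 1/2/6/7
[I2] 2/3/11/12
[I3] 13/14/22/23  (struct: DIV busy until I2 writes@12)
[I4] 24/25/33/34  (struct: DIV busy until I3 writes@23)
[I5] 35/36/44/45  (struct: DIV busy until I4 writes@34)

I3 = (13, 14, 22, 23)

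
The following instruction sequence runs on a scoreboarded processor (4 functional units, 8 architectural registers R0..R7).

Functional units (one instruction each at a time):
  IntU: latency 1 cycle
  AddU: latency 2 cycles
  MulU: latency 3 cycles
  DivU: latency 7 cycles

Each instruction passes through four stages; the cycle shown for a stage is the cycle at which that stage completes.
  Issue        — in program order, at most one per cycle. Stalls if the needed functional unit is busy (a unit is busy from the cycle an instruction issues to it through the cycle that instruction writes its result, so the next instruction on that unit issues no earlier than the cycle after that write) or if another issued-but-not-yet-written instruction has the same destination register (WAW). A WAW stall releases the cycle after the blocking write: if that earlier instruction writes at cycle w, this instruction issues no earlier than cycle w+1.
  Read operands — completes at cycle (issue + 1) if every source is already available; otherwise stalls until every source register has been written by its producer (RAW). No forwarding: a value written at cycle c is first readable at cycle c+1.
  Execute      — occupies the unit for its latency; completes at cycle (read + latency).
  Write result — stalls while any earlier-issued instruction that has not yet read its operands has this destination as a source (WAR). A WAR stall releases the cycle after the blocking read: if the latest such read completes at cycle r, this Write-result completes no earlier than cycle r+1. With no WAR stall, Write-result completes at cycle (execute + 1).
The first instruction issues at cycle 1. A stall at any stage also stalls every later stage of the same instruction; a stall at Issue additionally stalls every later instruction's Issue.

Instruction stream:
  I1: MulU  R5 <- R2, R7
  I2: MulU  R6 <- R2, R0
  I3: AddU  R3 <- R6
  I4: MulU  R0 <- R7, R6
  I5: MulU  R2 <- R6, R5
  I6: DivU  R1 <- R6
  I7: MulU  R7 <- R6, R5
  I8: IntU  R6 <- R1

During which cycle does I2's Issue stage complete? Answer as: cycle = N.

c1: issue I1 (MulU)
c2: I1 read-ops
c5: I1 finished on MulU
c6: I1→R5
c7: issue I2 (MulU)
c8: I2 read-ops; issue I3 (AddU)
c11: I2 finished on MulU
c12: I2→R6
c13: I3 read-ops; issue I4 (MulU)
c14: I4 read-ops
c15: I3 finished on AddU
c16: I3→R3
c17: I4 finished on MulU
c18: I4→R0
c19: issue I5 (MulU)
c20: I5 read-ops; issue I6 (DivU)
c21: I6 read-ops
c23: I5 finished on MulU
c24: I5→R2
c25: issue I7 (MulU)
c26: I7 read-ops; issue I8 (IntU)
c28: I6 finished on DivU
c29: I6→R1; I7 finished on MulU
c30: I7→R7; I8 read-ops
c31: I8 finished on IntU
c32: I8→R6

cycle = 7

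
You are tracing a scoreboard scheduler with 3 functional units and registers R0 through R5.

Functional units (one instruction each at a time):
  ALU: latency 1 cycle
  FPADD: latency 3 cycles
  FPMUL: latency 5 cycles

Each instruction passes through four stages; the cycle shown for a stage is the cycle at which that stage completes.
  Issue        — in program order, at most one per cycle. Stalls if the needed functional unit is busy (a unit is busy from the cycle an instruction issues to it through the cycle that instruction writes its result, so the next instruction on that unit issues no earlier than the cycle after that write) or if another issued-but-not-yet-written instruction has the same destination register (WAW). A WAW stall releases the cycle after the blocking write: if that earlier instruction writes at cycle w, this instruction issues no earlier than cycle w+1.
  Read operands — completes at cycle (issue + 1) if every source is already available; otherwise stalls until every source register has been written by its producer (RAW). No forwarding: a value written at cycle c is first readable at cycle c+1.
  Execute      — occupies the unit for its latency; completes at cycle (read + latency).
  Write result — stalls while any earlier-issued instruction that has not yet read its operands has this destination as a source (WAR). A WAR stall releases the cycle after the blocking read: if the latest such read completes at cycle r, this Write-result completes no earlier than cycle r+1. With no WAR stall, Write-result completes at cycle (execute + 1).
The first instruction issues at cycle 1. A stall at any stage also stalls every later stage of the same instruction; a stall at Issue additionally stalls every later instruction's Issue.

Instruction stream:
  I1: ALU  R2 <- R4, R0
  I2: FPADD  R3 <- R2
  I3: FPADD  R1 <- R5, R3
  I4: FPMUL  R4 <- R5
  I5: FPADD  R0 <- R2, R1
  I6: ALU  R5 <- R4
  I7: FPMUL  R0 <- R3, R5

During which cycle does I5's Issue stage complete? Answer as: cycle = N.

cycle = 16

c1: I1→ALU
c2: I1 RO, I2→FPADD
c3: I1 EX
c4: I1 WR R2
c5: I2 RO
c8: I2 EX
c9: I2 WR R3
c10: I3→FPADD
c11: I3 RO, I4→FPMUL
c12: I4 RO
c14: I3 EX
c15: I3 WR R1
c16: I5→FPADD
c17: I4 EX, I5 RO, I6→ALU
c18: I4 WR R4
c19: I6 RO
c20: I5 EX, I6 EX
c21: I5 WR R0, I6 WR R5
c22: I7→FPMUL
c23: I7 RO
c28: I7 EX
c29: I7 WR R0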